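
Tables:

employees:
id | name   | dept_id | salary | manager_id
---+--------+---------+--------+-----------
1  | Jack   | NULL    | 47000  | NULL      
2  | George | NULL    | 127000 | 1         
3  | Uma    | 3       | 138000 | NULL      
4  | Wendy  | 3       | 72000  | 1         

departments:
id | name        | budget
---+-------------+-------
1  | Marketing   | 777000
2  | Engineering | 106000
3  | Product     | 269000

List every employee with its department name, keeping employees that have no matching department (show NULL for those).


LEFT JOIN keeps every row from employees (the left table); where dept_id has no match in departments, the department columns become NULL. Walk through each employee:
  - employee 1 (Jack): dept_id=NULL, no match -> kept with NULL
  - employee 2 (George): dept_id=NULL, no match -> kept with NULL
  - employee 3 (Uma): dept_id=3 -> matches Product
  - employee 4 (Wendy): dept_id=3 -> matches Product
All 4 rows appear; 2 have NULL department.

SQL:
SELECT a.name, b.name AS department
FROM employees a
LEFT JOIN departments b ON a.dept_id = b.id

Result:
name   | department
-------+-----------
Jack   | NULL      
George | NULL      
Uma    | Product   
Wendy  | Product   


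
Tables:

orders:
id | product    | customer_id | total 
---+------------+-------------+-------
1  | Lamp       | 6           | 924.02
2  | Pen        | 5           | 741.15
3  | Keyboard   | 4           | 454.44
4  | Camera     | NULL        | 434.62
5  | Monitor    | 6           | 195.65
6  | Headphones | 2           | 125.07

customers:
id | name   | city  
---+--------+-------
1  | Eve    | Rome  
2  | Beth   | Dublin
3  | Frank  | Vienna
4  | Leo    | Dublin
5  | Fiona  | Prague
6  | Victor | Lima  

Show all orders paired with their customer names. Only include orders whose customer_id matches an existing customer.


INNER JOIN keeps only orders rows whose customer_id matches an id in customers. Walk through each order:
  - order 1 (Lamp): customer_id=6 -> matches Victor
  - order 2 (Pen): customer_id=5 -> matches Fiona
  - order 3 (Keyboard): customer_id=4 -> matches Leo
  - order 4 (Camera): customer_id=NULL, no match -> dropped
  - order 5 (Monitor): customer_id=6 -> matches Victor
  - order 6 (Headphones): customer_id=2 -> matches Beth
So 1 of 6 rows is dropped.

SQL:
SELECT a.product, b.name AS customer
FROM orders a
INNER JOIN customers b ON a.customer_id = b.id

Result:
product    | customer
-----------+---------
Lamp       | Victor  
Pen        | Fiona   
Keyboard   | Leo     
Monitor    | Victor  
Headphones | Beth    


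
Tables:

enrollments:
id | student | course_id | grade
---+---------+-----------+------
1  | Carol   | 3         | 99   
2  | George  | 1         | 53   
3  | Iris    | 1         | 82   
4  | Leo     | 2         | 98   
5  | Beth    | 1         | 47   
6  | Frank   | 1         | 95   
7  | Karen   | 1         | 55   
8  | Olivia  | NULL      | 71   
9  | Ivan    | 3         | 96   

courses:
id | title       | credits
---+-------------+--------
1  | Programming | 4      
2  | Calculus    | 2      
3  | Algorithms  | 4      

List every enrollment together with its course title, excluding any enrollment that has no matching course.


INNER JOIN keeps only enrollments rows whose course_id matches an id in courses. Walk through each enrollment:
  - enrollment 1 (Carol): course_id=3 -> matches Algorithms
  - enrollment 2 (George): course_id=1 -> matches Programming
  - enrollment 3 (Iris): course_id=1 -> matches Programming
  - enrollment 4 (Leo): course_id=2 -> matches Calculus
  - enrollment 5 (Beth): course_id=1 -> matches Programming
  - enrollment 6 (Frank): course_id=1 -> matches Programming
  - enrollment 7 (Karen): course_id=1 -> matches Programming
  - enrollment 8 (Olivia): course_id=NULL, no match -> dropped
  - enrollment 9 (Ivan): course_id=3 -> matches Algorithms
So 1 of 9 rows is dropped.

SQL:
SELECT a.student, b.title AS course
FROM enrollments a
INNER JOIN courses b ON a.course_id = b.id

Result:
student | course     
--------+------------
Carol   | Algorithms 
George  | Programming
Iris    | Programming
Leo     | Calculus   
Beth    | Programming
Frank   | Programming
Karen   | Programming
Ivan    | Algorithms 


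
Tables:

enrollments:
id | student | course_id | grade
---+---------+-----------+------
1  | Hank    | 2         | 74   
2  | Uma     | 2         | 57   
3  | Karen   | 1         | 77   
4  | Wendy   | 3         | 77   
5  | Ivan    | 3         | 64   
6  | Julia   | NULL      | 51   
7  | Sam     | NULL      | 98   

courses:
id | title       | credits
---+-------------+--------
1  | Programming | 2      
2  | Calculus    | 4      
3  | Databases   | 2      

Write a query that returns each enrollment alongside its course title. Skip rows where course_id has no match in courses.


INNER JOIN keeps only enrollments rows whose course_id matches an id in courses. Walk through each enrollment:
  - enrollment 1 (Hank): course_id=2 -> matches Calculus
  - enrollment 2 (Uma): course_id=2 -> matches Calculus
  - enrollment 3 (Karen): course_id=1 -> matches Programming
  - enrollment 4 (Wendy): course_id=3 -> matches Databases
  - enrollment 5 (Ivan): course_id=3 -> matches Databases
  - enrollment 6 (Julia): course_id=NULL, no match -> dropped
  - enrollment 7 (Sam): course_id=NULL, no match -> dropped
So 2 of 7 rows are dropped.

SQL:
SELECT a.student, b.title AS course
FROM enrollments a
INNER JOIN courses b ON a.course_id = b.id

Result:
student | course     
--------+------------
Hank    | Calculus   
Uma     | Calculus   
Karen   | Programming
Wendy   | Databases  
Ivan    | Databases  


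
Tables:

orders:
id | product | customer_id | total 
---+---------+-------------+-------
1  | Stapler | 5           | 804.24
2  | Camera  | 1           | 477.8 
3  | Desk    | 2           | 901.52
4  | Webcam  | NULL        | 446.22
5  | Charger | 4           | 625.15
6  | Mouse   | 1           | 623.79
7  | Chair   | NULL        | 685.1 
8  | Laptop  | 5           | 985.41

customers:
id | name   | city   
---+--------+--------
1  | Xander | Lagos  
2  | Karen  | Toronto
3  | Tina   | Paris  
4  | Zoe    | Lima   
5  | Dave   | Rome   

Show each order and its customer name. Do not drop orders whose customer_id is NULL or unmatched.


LEFT JOIN keeps every row from orders (the left table); where customer_id has no match in customers, the customer columns become NULL. Walk through each order:
  - order 1 (Stapler): customer_id=5 -> matches Dave
  - order 2 (Camera): customer_id=1 -> matches Xander
  - order 3 (Desk): customer_id=2 -> matches Karen
  - order 4 (Webcam): customer_id=NULL, no match -> kept with NULL
  - order 5 (Charger): customer_id=4 -> matches Zoe
  - order 6 (Mouse): customer_id=1 -> matches Xander
  - order 7 (Chair): customer_id=NULL, no match -> kept with NULL
  - order 8 (Laptop): customer_id=5 -> matches Dave
All 8 rows appear; 2 have NULL customer.

SQL:
SELECT a.product, b.name AS customer
FROM orders a
LEFT JOIN customers b ON a.customer_id = b.id

Result:
product | customer
--------+---------
Stapler | Dave    
Camera  | Xander  
Desk    | Karen   
Webcam  | NULL    
Charger | Zoe     
Mouse   | Xander  
Chair   | NULL    
Laptop  | Dave    


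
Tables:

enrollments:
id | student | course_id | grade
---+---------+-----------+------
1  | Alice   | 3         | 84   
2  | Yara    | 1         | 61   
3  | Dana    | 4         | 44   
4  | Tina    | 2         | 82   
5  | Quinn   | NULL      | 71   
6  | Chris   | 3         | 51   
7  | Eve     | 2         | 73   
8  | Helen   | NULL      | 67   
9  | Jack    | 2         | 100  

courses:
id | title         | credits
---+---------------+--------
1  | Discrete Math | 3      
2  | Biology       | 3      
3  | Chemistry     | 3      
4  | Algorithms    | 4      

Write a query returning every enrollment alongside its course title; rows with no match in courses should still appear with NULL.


LEFT JOIN keeps every row from enrollments (the left table); where course_id has no match in courses, the course columns become NULL. Walk through each enrollment:
  - enrollment 1 (Alice): course_id=3 -> matches Chemistry
  - enrollment 2 (Yara): course_id=1 -> matches Discrete Math
  - enrollment 3 (Dana): course_id=4 -> matches Algorithms
  - enrollment 4 (Tina): course_id=2 -> matches Biology
  - enrollment 5 (Quinn): course_id=NULL, no match -> kept with NULL
  - enrollment 6 (Chris): course_id=3 -> matches Chemistry
  - enrollment 7 (Eve): course_id=2 -> matches Biology
  - enrollment 8 (Helen): course_id=NULL, no match -> kept with NULL
  - enrollment 9 (Jack): course_id=2 -> matches Biology
All 9 rows appear; 2 have NULL course.

SQL:
SELECT a.student, b.title AS course
FROM enrollments a
LEFT JOIN courses b ON a.course_id = b.id

Result:
student | course       
--------+--------------
Alice   | Chemistry    
Yara    | Discrete Math
Dana    | Algorithms   
Tina    | Biology      
Quinn   | NULL         
Chris   | Chemistry    
Eve     | Biology      
Helen   | NULL         
Jack    | Biology      


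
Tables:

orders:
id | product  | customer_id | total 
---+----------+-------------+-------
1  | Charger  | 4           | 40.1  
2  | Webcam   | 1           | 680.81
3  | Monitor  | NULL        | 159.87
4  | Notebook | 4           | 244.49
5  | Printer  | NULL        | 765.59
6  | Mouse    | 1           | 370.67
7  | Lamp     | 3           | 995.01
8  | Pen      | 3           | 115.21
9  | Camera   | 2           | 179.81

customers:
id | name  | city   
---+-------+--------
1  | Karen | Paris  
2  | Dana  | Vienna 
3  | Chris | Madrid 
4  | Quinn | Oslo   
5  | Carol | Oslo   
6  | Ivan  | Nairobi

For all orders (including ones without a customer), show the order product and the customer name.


LEFT JOIN keeps every row from orders (the left table); where customer_id has no match in customers, the customer columns become NULL. Walk through each order:
  - order 1 (Charger): customer_id=4 -> matches Quinn
  - order 2 (Webcam): customer_id=1 -> matches Karen
  - order 3 (Monitor): customer_id=NULL, no match -> kept with NULL
  - order 4 (Notebook): customer_id=4 -> matches Quinn
  - order 5 (Printer): customer_id=NULL, no match -> kept with NULL
  - order 6 (Mouse): customer_id=1 -> matches Karen
  - order 7 (Lamp): customer_id=3 -> matches Chris
  - order 8 (Pen): customer_id=3 -> matches Chris
  - order 9 (Camera): customer_id=2 -> matches Dana
All 9 rows appear; 2 have NULL customer.

SQL:
SELECT a.product, b.name AS customer
FROM orders a
LEFT JOIN customers b ON a.customer_id = b.id

Result:
product  | customer
---------+---------
Charger  | Quinn   
Webcam   | Karen   
Monitor  | NULL    
Notebook | Quinn   
Printer  | NULL    
Mouse    | Karen   
Lamp     | Chris   
Pen      | Chris   
Camera   | Dana    


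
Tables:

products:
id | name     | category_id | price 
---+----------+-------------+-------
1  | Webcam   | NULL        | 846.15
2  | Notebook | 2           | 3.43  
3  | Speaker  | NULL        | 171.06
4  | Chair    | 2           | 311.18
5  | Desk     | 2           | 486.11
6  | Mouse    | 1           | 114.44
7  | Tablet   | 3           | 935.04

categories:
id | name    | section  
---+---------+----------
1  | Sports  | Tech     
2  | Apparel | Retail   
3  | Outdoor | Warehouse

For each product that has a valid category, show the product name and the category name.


INNER JOIN keeps only products rows whose category_id matches an id in categories. Walk through each product:
  - product 1 (Webcam): category_id=NULL, no match -> dropped
  - product 2 (Notebook): category_id=2 -> matches Apparel
  - product 3 (Speaker): category_id=NULL, no match -> dropped
  - product 4 (Chair): category_id=2 -> matches Apparel
  - product 5 (Desk): category_id=2 -> matches Apparel
  - product 6 (Mouse): category_id=1 -> matches Sports
  - product 7 (Tablet): category_id=3 -> matches Outdoor
So 2 of 7 rows are dropped.

SQL:
SELECT a.name, b.name AS category
FROM products a
INNER JOIN categories b ON a.category_id = b.id

Result:
name     | category
---------+---------
Notebook | Apparel 
Chair    | Apparel 
Desk     | Apparel 
Mouse    | Sports  
Tablet   | Outdoor 


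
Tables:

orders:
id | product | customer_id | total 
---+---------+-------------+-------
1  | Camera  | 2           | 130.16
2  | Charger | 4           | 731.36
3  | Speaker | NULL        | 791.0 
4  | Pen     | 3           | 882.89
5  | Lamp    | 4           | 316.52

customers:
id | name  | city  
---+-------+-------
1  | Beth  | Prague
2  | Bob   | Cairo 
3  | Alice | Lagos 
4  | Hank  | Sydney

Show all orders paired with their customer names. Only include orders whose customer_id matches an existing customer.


INNER JOIN keeps only orders rows whose customer_id matches an id in customers. Walk through each order:
  - order 1 (Camera): customer_id=2 -> matches Bob
  - order 2 (Charger): customer_id=4 -> matches Hank
  - order 3 (Speaker): customer_id=NULL, no match -> dropped
  - order 4 (Pen): customer_id=3 -> matches Alice
  - order 5 (Lamp): customer_id=4 -> matches Hank
So 1 of 5 rows is dropped.

SQL:
SELECT a.product, b.name AS customer
FROM orders a
INNER JOIN customers b ON a.customer_id = b.id

Result:
product | customer
--------+---------
Camera  | Bob     
Charger | Hank    
Pen     | Alice   
Lamp    | Hank    


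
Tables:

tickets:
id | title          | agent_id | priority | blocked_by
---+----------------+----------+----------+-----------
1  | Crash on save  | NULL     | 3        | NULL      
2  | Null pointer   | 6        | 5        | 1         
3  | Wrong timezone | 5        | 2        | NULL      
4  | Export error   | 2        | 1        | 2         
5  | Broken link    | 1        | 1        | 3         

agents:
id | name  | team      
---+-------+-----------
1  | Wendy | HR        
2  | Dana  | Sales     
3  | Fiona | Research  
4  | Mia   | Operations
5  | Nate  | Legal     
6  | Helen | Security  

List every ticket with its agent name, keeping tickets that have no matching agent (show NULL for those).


LEFT JOIN keeps every row from tickets (the left table); where agent_id has no match in agents, the agent columns become NULL. Walk through each ticket:
  - ticket 1 (Crash on save): agent_id=NULL, no match -> kept with NULL
  - ticket 2 (Null pointer): agent_id=6 -> matches Helen
  - ticket 3 (Wrong timezone): agent_id=5 -> matches Nate
  - ticket 4 (Export error): agent_id=2 -> matches Dana
  - ticket 5 (Broken link): agent_id=1 -> matches Wendy
All 5 rows appear; 1 has NULL agent.

SQL:
SELECT a.title, b.name AS agent
FROM tickets a
LEFT JOIN agents b ON a.agent_id = b.id

Result:
title          | agent
---------------+------
Crash on save  | NULL 
Null pointer   | Helen
Wrong timezone | Nate 
Export error   | Dana 
Broken link    | Wendy


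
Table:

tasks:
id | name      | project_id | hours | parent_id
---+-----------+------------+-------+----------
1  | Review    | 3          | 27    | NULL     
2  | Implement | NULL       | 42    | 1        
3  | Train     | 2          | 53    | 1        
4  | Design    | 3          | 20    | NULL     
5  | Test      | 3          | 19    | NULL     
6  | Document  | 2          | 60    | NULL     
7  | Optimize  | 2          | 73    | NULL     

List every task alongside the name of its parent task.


This is a self-join: tasks is joined to a second copy of itself, matching each row's parent_id to another row's id. Use LEFT JOIN so rows with parent_id=NULL are kept.
  - task 1 (Review): parent_id=NULL -> NULL
  - task 2 (Implement): parent_id=1 -> Review
  - task 3 (Train): parent_id=1 -> Review
  - task 4 (Design): parent_id=NULL -> NULL
  - task 5 (Test): parent_id=NULL -> NULL
  - task 6 (Document): parent_id=NULL -> NULL
  - task 7 (Optimize): parent_id=NULL -> NULL

SQL:
SELECT a.name AS item, b.name AS parent
FROM tasks a
LEFT JOIN tasks b ON a.parent_id = b.id

Result:
item      | parent
----------+-------
Review    | NULL  
Implement | Review
Train     | Review
Design    | NULL  
Test      | NULL  
Document  | NULL  
Optimize  | NULL  


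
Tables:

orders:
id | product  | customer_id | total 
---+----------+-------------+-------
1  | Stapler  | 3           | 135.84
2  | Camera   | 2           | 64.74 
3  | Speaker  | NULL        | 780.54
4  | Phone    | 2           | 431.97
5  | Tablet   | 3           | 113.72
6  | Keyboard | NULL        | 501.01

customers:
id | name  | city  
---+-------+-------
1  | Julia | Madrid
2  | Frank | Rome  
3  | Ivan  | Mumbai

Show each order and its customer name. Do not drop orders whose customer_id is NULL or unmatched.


LEFT JOIN keeps every row from orders (the left table); where customer_id has no match in customers, the customer columns become NULL. Walk through each order:
  - order 1 (Stapler): customer_id=3 -> matches Ivan
  - order 2 (Camera): customer_id=2 -> matches Frank
  - order 3 (Speaker): customer_id=NULL, no match -> kept with NULL
  - order 4 (Phone): customer_id=2 -> matches Frank
  - order 5 (Tablet): customer_id=3 -> matches Ivan
  - order 6 (Keyboard): customer_id=NULL, no match -> kept with NULL
All 6 rows appear; 2 have NULL customer.

SQL:
SELECT a.product, b.name AS customer
FROM orders a
LEFT JOIN customers b ON a.customer_id = b.id

Result:
product  | customer
---------+---------
Stapler  | Ivan    
Camera   | Frank   
Speaker  | NULL    
Phone    | Frank   
Tablet   | Ivan    
Keyboard | NULL    


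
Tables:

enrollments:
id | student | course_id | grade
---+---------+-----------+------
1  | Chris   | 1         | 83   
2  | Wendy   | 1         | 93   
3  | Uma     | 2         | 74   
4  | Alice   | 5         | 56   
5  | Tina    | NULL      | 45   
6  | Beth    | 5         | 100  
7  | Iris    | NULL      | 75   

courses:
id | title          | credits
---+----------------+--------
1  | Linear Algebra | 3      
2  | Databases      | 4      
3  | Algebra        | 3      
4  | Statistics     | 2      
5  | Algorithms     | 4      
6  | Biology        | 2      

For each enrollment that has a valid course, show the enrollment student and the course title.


INNER JOIN keeps only enrollments rows whose course_id matches an id in courses. Walk through each enrollment:
  - enrollment 1 (Chris): course_id=1 -> matches Linear Algebra
  - enrollment 2 (Wendy): course_id=1 -> matches Linear Algebra
  - enrollment 3 (Uma): course_id=2 -> matches Databases
  - enrollment 4 (Alice): course_id=5 -> matches Algorithms
  - enrollment 5 (Tina): course_id=NULL, no match -> dropped
  - enrollment 6 (Beth): course_id=5 -> matches Algorithms
  - enrollment 7 (Iris): course_id=NULL, no match -> dropped
So 2 of 7 rows are dropped.

SQL:
SELECT a.student, b.title AS course
FROM enrollments a
INNER JOIN courses b ON a.course_id = b.id

Result:
student | course        
--------+---------------
Chris   | Linear Algebra
Wendy   | Linear Algebra
Uma     | Databases     
Alice   | Algorithms    
Beth    | Algorithms    


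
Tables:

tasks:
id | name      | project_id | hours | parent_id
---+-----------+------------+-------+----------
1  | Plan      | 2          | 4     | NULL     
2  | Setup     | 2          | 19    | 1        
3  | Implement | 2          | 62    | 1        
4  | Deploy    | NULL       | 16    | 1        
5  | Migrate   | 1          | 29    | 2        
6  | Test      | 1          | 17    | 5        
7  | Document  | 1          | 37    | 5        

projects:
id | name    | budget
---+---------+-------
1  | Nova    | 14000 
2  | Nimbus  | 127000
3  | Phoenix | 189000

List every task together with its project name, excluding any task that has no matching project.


INNER JOIN keeps only tasks rows whose project_id matches an id in projects. Walk through each task:
  - task 1 (Plan): project_id=2 -> matches Nimbus
  - task 2 (Setup): project_id=2 -> matches Nimbus
  - task 3 (Implement): project_id=2 -> matches Nimbus
  - task 4 (Deploy): project_id=NULL, no match -> dropped
  - task 5 (Migrate): project_id=1 -> matches Nova
  - task 6 (Test): project_id=1 -> matches Nova
  - task 7 (Document): project_id=1 -> matches Nova
So 1 of 7 rows is dropped.

SQL:
SELECT a.name, b.name AS project
FROM tasks a
INNER JOIN projects b ON a.project_id = b.id

Result:
name      | project
----------+--------
Plan      | Nimbus 
Setup     | Nimbus 
Implement | Nimbus 
Migrate   | Nova   
Test      | Nova   
Document  | Nova   


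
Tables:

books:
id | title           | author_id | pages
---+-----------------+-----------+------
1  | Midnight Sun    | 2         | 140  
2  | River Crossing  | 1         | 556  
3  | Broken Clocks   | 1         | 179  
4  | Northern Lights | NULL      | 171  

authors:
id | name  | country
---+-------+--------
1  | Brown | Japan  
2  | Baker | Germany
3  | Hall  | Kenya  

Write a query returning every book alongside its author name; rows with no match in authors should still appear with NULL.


LEFT JOIN keeps every row from books (the left table); where author_id has no match in authors, the author columns become NULL. Walk through each book:
  - book 1 (Midnight Sun): author_id=2 -> matches Baker
  - book 2 (River Crossing): author_id=1 -> matches Brown
  - book 3 (Broken Clocks): author_id=1 -> matches Brown
  - book 4 (Northern Lights): author_id=NULL, no match -> kept with NULL
All 4 rows appear; 1 has NULL author.

SQL:
SELECT a.title, b.name AS author
FROM books a
LEFT JOIN authors b ON a.author_id = b.id

Result:
title           | author
----------------+-------
Midnight Sun    | Baker 
River Crossing  | Brown 
Broken Clocks   | Brown 
Northern Lights | NULL  


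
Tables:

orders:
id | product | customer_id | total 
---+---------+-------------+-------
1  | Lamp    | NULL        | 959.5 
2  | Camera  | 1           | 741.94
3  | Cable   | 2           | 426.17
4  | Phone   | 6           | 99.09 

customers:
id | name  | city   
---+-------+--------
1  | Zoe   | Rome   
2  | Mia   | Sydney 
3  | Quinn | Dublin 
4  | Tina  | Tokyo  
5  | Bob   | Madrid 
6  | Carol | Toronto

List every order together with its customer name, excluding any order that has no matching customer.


INNER JOIN keeps only orders rows whose customer_id matches an id in customers. Walk through each order:
  - order 1 (Lamp): customer_id=NULL, no match -> dropped
  - order 2 (Camera): customer_id=1 -> matches Zoe
  - order 3 (Cable): customer_id=2 -> matches Mia
  - order 4 (Phone): customer_id=6 -> matches Carol
So 1 of 4 rows is dropped.

SQL:
SELECT a.product, b.name AS customer
FROM orders a
INNER JOIN customers b ON a.customer_id = b.id

Result:
product | customer
--------+---------
Camera  | Zoe     
Cable   | Mia     
Phone   | Carol   


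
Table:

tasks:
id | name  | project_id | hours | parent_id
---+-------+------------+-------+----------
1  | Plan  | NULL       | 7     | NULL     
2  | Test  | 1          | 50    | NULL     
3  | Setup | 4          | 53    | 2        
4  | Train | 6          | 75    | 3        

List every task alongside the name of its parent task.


This is a self-join: tasks is joined to a second copy of itself, matching each row's parent_id to another row's id. Use LEFT JOIN so rows with parent_id=NULL are kept.
  - task 1 (Plan): parent_id=NULL -> NULL
  - task 2 (Test): parent_id=NULL -> NULL
  - task 3 (Setup): parent_id=2 -> Test
  - task 4 (Train): parent_id=3 -> Setup

SQL:
SELECT a.name AS item, b.name AS parent
FROM tasks a
LEFT JOIN tasks b ON a.parent_id = b.id

Result:
item  | parent
------+-------
Plan  | NULL  
Test  | NULL  
Setup | Test  
Train | Setup 


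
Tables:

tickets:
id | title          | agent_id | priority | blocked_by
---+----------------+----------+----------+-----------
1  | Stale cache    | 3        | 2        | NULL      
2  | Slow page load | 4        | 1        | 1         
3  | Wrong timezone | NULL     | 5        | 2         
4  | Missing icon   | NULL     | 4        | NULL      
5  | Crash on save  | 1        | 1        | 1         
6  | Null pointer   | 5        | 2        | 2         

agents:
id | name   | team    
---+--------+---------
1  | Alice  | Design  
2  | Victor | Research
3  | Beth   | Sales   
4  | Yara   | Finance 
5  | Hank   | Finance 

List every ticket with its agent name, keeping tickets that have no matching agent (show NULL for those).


LEFT JOIN keeps every row from tickets (the left table); where agent_id has no match in agents, the agent columns become NULL. Walk through each ticket:
  - ticket 1 (Stale cache): agent_id=3 -> matches Beth
  - ticket 2 (Slow page load): agent_id=4 -> matches Yara
  - ticket 3 (Wrong timezone): agent_id=NULL, no match -> kept with NULL
  - ticket 4 (Missing icon): agent_id=NULL, no match -> kept with NULL
  - ticket 5 (Crash on save): agent_id=1 -> matches Alice
  - ticket 6 (Null pointer): agent_id=5 -> matches Hank
All 6 rows appear; 2 have NULL agent.

SQL:
SELECT a.title, b.name AS agent
FROM tickets a
LEFT JOIN agents b ON a.agent_id = b.id

Result:
title          | agent
---------------+------
Stale cache    | Beth 
Slow page load | Yara 
Wrong timezone | NULL 
Missing icon   | NULL 
Crash on save  | Alice
Null pointer   | Hank 


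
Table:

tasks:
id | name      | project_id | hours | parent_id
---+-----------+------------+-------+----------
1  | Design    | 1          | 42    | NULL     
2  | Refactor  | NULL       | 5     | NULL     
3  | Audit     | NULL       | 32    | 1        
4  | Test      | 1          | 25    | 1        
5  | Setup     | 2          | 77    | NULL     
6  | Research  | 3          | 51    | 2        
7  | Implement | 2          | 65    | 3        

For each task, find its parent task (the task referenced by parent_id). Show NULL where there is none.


This is a self-join: tasks is joined to a second copy of itself, matching each row's parent_id to another row's id. Use LEFT JOIN so rows with parent_id=NULL are kept.
  - task 1 (Design): parent_id=NULL -> NULL
  - task 2 (Refactor): parent_id=NULL -> NULL
  - task 3 (Audit): parent_id=1 -> Design
  - task 4 (Test): parent_id=1 -> Design
  - task 5 (Setup): parent_id=NULL -> NULL
  - task 6 (Research): parent_id=2 -> Refactor
  - task 7 (Implement): parent_id=3 -> Audit

SQL:
SELECT a.name AS item, b.name AS parent
FROM tasks a
LEFT JOIN tasks b ON a.parent_id = b.id

Result:
item      | parent  
----------+---------
Design    | NULL    
Refactor  | NULL    
Audit     | Design  
Test      | Design  
Setup     | NULL    
Research  | Refactor
Implement | Audit   


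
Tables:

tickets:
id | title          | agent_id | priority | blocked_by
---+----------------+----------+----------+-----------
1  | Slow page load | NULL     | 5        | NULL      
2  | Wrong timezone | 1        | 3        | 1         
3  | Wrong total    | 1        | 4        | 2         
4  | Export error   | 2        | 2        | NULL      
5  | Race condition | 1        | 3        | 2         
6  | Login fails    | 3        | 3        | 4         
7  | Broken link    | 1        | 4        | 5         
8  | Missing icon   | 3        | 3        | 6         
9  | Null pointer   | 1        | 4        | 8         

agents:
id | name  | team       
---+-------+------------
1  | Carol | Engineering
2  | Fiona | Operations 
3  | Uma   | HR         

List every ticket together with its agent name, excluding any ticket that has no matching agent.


INNER JOIN keeps only tickets rows whose agent_id matches an id in agents. Walk through each ticket:
  - ticket 1 (Slow page load): agent_id=NULL, no match -> dropped
  - ticket 2 (Wrong timezone): agent_id=1 -> matches Carol
  - ticket 3 (Wrong total): agent_id=1 -> matches Carol
  - ticket 4 (Export error): agent_id=2 -> matches Fiona
  - ticket 5 (Race condition): agent_id=1 -> matches Carol
  - ticket 6 (Login fails): agent_id=3 -> matches Uma
  - ticket 7 (Broken link): agent_id=1 -> matches Carol
  - ticket 8 (Missing icon): agent_id=3 -> matches Uma
  - ticket 9 (Null pointer): agent_id=1 -> matches Carol
So 1 of 9 rows is dropped.

SQL:
SELECT a.title, b.name AS agent
FROM tickets a
INNER JOIN agents b ON a.agent_id = b.id

Result:
title          | agent
---------------+------
Wrong timezone | Carol
Wrong total    | Carol
Export error   | Fiona
Race condition | Carol
Login fails    | Uma  
Broken link    | Carol
Missing icon   | Uma  
Null pointer   | Carol


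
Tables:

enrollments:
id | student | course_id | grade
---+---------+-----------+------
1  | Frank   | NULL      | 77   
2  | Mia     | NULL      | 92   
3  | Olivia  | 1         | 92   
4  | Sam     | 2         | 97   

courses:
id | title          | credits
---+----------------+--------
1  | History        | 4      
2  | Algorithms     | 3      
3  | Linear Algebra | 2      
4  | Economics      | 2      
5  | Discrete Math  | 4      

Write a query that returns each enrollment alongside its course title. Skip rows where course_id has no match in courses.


INNER JOIN keeps only enrollments rows whose course_id matches an id in courses. Walk through each enrollment:
  - enrollment 1 (Frank): course_id=NULL, no match -> dropped
  - enrollment 2 (Mia): course_id=NULL, no match -> dropped
  - enrollment 3 (Olivia): course_id=1 -> matches History
  - enrollment 4 (Sam): course_id=2 -> matches Algorithms
So 2 of 4 rows are dropped.

SQL:
SELECT a.student, b.title AS course
FROM enrollments a
INNER JOIN courses b ON a.course_id = b.id

Result:
student | course    
--------+-----------
Olivia  | History   
Sam     | Algorithms


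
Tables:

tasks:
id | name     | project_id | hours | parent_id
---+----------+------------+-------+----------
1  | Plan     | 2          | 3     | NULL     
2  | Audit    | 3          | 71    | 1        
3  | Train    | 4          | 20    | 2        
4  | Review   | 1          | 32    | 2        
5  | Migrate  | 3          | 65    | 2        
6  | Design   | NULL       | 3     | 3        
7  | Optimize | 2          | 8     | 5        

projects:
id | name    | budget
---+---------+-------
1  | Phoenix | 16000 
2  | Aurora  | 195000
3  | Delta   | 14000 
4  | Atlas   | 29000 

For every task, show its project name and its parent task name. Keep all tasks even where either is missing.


Two LEFT JOINs from the same base table tasks: one to projects via project_id, one to tasks itself via parent_id. Both are LEFT so every task is preserved.
Match against projects:
  - task 1 (Plan): project_id=2 -> matches Aurora
  - task 2 (Audit): project_id=3 -> matches Delta
  - task 3 (Train): project_id=4 -> matches Atlas
  - task 4 (Review): project_id=1 -> matches Phoenix
  - task 5 (Migrate): project_id=3 -> matches Delta
  - task 6 (Design): project_id=NULL, no match -> kept with NULL
  - task 7 (Optimize): project_id=2 -> matches Aurora
Match against tasks (self):
  - task 1 (Plan): parent_id=NULL -> NULL
  - task 2 (Audit): parent_id=1 -> Plan
  - task 3 (Train): parent_id=2 -> Audit
  - task 4 (Review): parent_id=2 -> Audit
  - task 5 (Migrate): parent_id=2 -> Audit
  - task 6 (Design): parent_id=3 -> Train
  - task 7 (Optimize): parent_id=5 -> Migrate

SQL:
SELECT a.name, b.name AS project, c.name AS parent
FROM tasks a
LEFT JOIN projects b ON a.project_id = b.id
LEFT JOIN tasks c ON a.parent_id = c.id

Result:
name     | project | parent 
---------+---------+--------
Plan     | Aurora  | NULL   
Audit    | Delta   | Plan   
Train    | Atlas   | Audit  
Review   | Phoenix | Audit  
Migrate  | Delta   | Audit  
Design   | NULL    | Train  
Optimize | Aurora  | Migrate


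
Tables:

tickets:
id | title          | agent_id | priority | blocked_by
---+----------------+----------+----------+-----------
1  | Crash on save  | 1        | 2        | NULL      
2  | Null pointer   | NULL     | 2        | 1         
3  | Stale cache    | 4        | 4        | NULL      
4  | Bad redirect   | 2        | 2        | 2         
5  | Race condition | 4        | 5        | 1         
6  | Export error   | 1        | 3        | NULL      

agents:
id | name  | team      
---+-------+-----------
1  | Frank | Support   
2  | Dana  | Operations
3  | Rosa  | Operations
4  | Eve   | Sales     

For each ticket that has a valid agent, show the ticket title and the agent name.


INNER JOIN keeps only tickets rows whose agent_id matches an id in agents. Walk through each ticket:
  - ticket 1 (Crash on save): agent_id=1 -> matches Frank
  - ticket 2 (Null pointer): agent_id=NULL, no match -> dropped
  - ticket 3 (Stale cache): agent_id=4 -> matches Eve
  - ticket 4 (Bad redirect): agent_id=2 -> matches Dana
  - ticket 5 (Race condition): agent_id=4 -> matches Eve
  - ticket 6 (Export error): agent_id=1 -> matches Frank
So 1 of 6 rows is dropped.

SQL:
SELECT a.title, b.name AS agent
FROM tickets a
INNER JOIN agents b ON a.agent_id = b.id

Result:
title          | agent
---------------+------
Crash on save  | Frank
Stale cache    | Eve  
Bad redirect   | Dana 
Race condition | Eve  
Export error   | Frank


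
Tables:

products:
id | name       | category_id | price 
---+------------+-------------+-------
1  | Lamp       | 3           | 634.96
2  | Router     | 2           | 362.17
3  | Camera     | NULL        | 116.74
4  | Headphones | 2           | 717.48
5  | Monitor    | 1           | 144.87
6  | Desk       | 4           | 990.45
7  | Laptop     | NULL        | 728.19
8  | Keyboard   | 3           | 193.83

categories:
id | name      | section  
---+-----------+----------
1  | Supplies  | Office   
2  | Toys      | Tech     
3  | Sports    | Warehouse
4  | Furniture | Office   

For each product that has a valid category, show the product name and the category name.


INNER JOIN keeps only products rows whose category_id matches an id in categories. Walk through each product:
  - product 1 (Lamp): category_id=3 -> matches Sports
  - product 2 (Router): category_id=2 -> matches Toys
  - product 3 (Camera): category_id=NULL, no match -> dropped
  - product 4 (Headphones): category_id=2 -> matches Toys
  - product 5 (Monitor): category_id=1 -> matches Supplies
  - product 6 (Desk): category_id=4 -> matches Furniture
  - product 7 (Laptop): category_id=NULL, no match -> dropped
  - product 8 (Keyboard): category_id=3 -> matches Sports
So 2 of 8 rows are dropped.

SQL:
SELECT a.name, b.name AS category
FROM products a
INNER JOIN categories b ON a.category_id = b.id

Result:
name       | category 
-----------+----------
Lamp       | Sports   
Router     | Toys     
Headphones | Toys     
Monitor    | Supplies 
Desk       | Furniture
Keyboard   | Sports   


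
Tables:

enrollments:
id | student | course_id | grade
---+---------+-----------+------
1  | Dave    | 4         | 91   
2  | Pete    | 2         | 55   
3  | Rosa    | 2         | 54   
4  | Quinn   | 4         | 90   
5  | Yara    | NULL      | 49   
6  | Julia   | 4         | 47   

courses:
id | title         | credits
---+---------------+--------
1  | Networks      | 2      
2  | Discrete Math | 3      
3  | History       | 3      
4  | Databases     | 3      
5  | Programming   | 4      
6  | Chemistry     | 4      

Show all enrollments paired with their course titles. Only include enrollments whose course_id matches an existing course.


INNER JOIN keeps only enrollments rows whose course_id matches an id in courses. Walk through each enrollment:
  - enrollment 1 (Dave): course_id=4 -> matches Databases
  - enrollment 2 (Pete): course_id=2 -> matches Discrete Math
  - enrollment 3 (Rosa): course_id=2 -> matches Discrete Math
  - enrollment 4 (Quinn): course_id=4 -> matches Databases
  - enrollment 5 (Yara): course_id=NULL, no match -> dropped
  - enrollment 6 (Julia): course_id=4 -> matches Databases
So 1 of 6 rows is dropped.

SQL:
SELECT a.student, b.title AS course
FROM enrollments a
INNER JOIN courses b ON a.course_id = b.id

Result:
student | course       
--------+--------------
Dave    | Databases    
Pete    | Discrete Math
Rosa    | Discrete Math
Quinn   | Databases    
Julia   | Databases    


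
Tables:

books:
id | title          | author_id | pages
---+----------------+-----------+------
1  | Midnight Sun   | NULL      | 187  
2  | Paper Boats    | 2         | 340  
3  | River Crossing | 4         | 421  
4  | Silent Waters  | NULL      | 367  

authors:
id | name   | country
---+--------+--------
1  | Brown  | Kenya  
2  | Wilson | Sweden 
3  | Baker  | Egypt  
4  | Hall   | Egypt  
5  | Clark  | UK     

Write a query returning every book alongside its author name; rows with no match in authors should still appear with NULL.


LEFT JOIN keeps every row from books (the left table); where author_id has no match in authors, the author columns become NULL. Walk through each book:
  - book 1 (Midnight Sun): author_id=NULL, no match -> kept with NULL
  - book 2 (Paper Boats): author_id=2 -> matches Wilson
  - book 3 (River Crossing): author_id=4 -> matches Hall
  - book 4 (Silent Waters): author_id=NULL, no match -> kept with NULL
All 4 rows appear; 2 have NULL author.

SQL:
SELECT a.title, b.name AS author
FROM books a
LEFT JOIN authors b ON a.author_id = b.id

Result:
title          | author
---------------+-------
Midnight Sun   | NULL  
Paper Boats    | Wilson
River Crossing | Hall  
Silent Waters  | NULL  


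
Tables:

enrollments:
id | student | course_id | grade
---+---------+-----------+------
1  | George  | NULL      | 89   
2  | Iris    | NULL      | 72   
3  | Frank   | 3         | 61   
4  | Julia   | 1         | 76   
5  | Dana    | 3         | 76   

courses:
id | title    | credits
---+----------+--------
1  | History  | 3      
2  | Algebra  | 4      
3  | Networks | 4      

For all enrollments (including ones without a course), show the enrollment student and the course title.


LEFT JOIN keeps every row from enrollments (the left table); where course_id has no match in courses, the course columns become NULL. Walk through each enrollment:
  - enrollment 1 (George): course_id=NULL, no match -> kept with NULL
  - enrollment 2 (Iris): course_id=NULL, no match -> kept with NULL
  - enrollment 3 (Frank): course_id=3 -> matches Networks
  - enrollment 4 (Julia): course_id=1 -> matches History
  - enrollment 5 (Dana): course_id=3 -> matches Networks
All 5 rows appear; 2 have NULL course.

SQL:
SELECT a.student, b.title AS course
FROM enrollments a
LEFT JOIN courses b ON a.course_id = b.id

Result:
student | course  
--------+---------
George  | NULL    
Iris    | NULL    
Frank   | Networks
Julia   | History 
Dana    | Networks


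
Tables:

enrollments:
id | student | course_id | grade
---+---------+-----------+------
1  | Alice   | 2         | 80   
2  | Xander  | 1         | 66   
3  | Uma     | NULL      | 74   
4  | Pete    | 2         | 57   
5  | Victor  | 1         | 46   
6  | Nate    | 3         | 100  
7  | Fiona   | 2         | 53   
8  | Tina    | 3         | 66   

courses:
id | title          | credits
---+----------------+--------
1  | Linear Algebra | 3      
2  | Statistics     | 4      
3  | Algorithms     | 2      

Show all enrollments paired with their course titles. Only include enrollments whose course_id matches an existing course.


INNER JOIN keeps only enrollments rows whose course_id matches an id in courses. Walk through each enrollment:
  - enrollment 1 (Alice): course_id=2 -> matches Statistics
  - enrollment 2 (Xander): course_id=1 -> matches Linear Algebra
  - enrollment 3 (Uma): course_id=NULL, no match -> dropped
  - enrollment 4 (Pete): course_id=2 -> matches Statistics
  - enrollment 5 (Victor): course_id=1 -> matches Linear Algebra
  - enrollment 6 (Nate): course_id=3 -> matches Algorithms
  - enrollment 7 (Fiona): course_id=2 -> matches Statistics
  - enrollment 8 (Tina): course_id=3 -> matches Algorithms
So 1 of 8 rows is dropped.

SQL:
SELECT a.student, b.title AS course
FROM enrollments a
INNER JOIN courses b ON a.course_id = b.id

Result:
student | course        
--------+---------------
Alice   | Statistics    
Xander  | Linear Algebra
Pete    | Statistics    
Victor  | Linear Algebra
Nate    | Algorithms    
Fiona   | Statistics    
Tina    | Algorithms    


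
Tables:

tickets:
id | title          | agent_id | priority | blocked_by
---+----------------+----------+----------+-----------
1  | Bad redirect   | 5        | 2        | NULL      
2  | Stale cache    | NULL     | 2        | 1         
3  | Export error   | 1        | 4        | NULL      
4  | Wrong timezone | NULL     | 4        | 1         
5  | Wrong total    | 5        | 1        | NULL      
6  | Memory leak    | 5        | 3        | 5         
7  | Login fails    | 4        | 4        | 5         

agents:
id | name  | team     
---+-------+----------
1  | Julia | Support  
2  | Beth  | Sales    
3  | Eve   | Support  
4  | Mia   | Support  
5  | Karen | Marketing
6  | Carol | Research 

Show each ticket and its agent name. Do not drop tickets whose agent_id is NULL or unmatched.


LEFT JOIN keeps every row from tickets (the left table); where agent_id has no match in agents, the agent columns become NULL. Walk through each ticket:
  - ticket 1 (Bad redirect): agent_id=5 -> matches Karen
  - ticket 2 (Stale cache): agent_id=NULL, no match -> kept with NULL
  - ticket 3 (Export error): agent_id=1 -> matches Julia
  - ticket 4 (Wrong timezone): agent_id=NULL, no match -> kept with NULL
  - ticket 5 (Wrong total): agent_id=5 -> matches Karen
  - ticket 6 (Memory leak): agent_id=5 -> matches Karen
  - ticket 7 (Login fails): agent_id=4 -> matches Mia
All 7 rows appear; 2 have NULL agent.

SQL:
SELECT a.title, b.name AS agent
FROM tickets a
LEFT JOIN agents b ON a.agent_id = b.id

Result:
title          | agent
---------------+------
Bad redirect   | Karen
Stale cache    | NULL 
Export error   | Julia
Wrong timezone | NULL 
Wrong total    | Karen
Memory leak    | Karen
Login fails    | Mia  
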